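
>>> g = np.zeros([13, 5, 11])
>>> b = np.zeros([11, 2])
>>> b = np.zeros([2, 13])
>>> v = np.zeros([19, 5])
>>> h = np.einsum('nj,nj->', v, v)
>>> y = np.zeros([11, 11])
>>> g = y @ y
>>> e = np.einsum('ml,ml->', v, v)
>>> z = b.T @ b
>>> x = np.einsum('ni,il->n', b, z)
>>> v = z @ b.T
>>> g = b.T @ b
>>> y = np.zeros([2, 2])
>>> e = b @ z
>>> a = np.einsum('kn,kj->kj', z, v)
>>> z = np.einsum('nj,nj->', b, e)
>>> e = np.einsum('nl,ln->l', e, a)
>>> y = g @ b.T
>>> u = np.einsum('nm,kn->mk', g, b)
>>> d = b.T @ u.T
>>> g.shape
(13, 13)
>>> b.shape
(2, 13)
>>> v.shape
(13, 2)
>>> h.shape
()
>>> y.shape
(13, 2)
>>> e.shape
(13,)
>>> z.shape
()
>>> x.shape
(2,)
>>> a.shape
(13, 2)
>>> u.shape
(13, 2)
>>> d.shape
(13, 13)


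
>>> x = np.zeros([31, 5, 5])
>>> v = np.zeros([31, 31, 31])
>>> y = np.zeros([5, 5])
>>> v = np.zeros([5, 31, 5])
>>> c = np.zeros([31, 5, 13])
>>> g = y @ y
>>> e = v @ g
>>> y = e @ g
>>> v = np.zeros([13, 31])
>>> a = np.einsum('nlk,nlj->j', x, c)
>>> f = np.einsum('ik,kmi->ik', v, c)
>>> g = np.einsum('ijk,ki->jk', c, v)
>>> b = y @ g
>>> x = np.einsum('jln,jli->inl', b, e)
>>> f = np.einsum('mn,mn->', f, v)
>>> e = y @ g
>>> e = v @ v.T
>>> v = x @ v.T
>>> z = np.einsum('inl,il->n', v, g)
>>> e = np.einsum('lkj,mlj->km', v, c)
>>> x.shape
(5, 13, 31)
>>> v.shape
(5, 13, 13)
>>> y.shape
(5, 31, 5)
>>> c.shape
(31, 5, 13)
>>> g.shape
(5, 13)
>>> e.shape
(13, 31)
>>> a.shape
(13,)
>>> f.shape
()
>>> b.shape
(5, 31, 13)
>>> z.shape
(13,)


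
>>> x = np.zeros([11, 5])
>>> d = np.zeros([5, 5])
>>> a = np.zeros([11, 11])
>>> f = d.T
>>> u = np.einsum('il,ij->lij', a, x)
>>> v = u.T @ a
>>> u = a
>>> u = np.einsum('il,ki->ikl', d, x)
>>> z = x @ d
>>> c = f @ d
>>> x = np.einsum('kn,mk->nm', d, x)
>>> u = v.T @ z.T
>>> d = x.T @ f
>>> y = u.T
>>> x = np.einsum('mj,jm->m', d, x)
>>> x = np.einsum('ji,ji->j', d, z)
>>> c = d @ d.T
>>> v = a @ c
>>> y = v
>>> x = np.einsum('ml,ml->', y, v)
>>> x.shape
()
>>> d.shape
(11, 5)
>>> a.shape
(11, 11)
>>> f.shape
(5, 5)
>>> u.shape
(11, 11, 11)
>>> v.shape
(11, 11)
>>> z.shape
(11, 5)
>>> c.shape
(11, 11)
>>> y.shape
(11, 11)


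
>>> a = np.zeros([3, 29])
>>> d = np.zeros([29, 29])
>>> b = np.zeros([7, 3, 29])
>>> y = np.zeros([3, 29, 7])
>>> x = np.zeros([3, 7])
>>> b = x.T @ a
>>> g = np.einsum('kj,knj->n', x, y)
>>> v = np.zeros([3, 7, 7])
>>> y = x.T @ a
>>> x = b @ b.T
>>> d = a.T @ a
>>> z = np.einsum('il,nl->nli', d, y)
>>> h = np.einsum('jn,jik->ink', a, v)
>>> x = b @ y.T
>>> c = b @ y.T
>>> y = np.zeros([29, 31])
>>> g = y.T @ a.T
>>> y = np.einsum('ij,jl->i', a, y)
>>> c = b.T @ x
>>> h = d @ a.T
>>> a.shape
(3, 29)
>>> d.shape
(29, 29)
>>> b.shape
(7, 29)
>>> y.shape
(3,)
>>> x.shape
(7, 7)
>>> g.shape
(31, 3)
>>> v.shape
(3, 7, 7)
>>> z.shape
(7, 29, 29)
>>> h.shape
(29, 3)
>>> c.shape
(29, 7)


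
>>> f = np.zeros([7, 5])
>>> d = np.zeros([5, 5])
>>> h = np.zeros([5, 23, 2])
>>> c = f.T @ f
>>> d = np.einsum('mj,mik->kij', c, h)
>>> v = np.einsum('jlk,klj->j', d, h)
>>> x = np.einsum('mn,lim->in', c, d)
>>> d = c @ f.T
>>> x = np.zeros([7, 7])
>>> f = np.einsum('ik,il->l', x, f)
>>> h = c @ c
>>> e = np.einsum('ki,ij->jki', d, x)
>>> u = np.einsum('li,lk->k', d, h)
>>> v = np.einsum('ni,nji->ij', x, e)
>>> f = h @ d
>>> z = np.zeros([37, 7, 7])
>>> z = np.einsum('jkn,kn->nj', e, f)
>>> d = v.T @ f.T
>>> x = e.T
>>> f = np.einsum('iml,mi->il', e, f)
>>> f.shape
(7, 7)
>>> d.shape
(5, 5)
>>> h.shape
(5, 5)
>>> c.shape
(5, 5)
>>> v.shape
(7, 5)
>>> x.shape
(7, 5, 7)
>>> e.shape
(7, 5, 7)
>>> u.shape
(5,)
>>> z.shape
(7, 7)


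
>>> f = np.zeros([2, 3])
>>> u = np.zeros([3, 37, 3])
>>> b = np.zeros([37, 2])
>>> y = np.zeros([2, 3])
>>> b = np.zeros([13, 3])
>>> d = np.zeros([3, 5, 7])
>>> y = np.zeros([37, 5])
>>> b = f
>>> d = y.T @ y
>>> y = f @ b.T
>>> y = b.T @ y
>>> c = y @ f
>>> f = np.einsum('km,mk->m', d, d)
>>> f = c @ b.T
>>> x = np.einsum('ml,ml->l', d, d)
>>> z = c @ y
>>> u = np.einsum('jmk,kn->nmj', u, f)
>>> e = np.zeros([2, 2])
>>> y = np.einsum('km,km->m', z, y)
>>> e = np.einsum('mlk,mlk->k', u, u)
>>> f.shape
(3, 2)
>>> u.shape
(2, 37, 3)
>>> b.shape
(2, 3)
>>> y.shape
(2,)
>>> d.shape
(5, 5)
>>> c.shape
(3, 3)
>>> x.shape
(5,)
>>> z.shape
(3, 2)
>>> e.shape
(3,)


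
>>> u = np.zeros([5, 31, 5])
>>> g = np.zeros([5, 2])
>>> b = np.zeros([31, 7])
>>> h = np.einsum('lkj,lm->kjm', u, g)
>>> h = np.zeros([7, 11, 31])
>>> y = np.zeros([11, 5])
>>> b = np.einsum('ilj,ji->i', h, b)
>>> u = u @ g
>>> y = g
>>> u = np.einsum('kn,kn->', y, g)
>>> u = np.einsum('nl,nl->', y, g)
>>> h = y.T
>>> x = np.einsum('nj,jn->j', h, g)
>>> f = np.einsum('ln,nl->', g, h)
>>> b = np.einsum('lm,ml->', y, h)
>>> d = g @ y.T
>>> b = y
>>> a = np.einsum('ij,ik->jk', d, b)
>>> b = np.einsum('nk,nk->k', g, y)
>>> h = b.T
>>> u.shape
()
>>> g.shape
(5, 2)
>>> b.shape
(2,)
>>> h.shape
(2,)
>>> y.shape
(5, 2)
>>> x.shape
(5,)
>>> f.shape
()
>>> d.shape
(5, 5)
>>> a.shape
(5, 2)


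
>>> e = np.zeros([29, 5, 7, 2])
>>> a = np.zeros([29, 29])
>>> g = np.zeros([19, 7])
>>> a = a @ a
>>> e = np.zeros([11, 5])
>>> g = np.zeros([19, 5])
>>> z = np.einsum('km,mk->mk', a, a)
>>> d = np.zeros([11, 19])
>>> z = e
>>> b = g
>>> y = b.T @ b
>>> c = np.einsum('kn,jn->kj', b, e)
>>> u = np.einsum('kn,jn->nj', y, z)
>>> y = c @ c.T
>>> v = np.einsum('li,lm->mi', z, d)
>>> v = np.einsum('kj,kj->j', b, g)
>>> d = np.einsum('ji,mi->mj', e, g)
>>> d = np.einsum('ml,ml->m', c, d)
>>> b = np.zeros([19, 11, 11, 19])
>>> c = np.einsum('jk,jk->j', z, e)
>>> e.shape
(11, 5)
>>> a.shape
(29, 29)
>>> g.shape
(19, 5)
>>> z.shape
(11, 5)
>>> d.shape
(19,)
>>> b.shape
(19, 11, 11, 19)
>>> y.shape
(19, 19)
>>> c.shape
(11,)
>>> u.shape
(5, 11)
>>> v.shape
(5,)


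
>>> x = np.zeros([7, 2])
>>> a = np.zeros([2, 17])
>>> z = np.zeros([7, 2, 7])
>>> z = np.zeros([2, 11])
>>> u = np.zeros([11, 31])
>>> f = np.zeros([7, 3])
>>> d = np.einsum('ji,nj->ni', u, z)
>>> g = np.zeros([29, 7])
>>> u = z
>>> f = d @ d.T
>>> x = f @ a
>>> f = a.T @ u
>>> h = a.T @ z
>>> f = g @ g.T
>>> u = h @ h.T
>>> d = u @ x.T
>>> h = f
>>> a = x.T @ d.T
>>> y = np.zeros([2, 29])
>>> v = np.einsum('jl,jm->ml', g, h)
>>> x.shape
(2, 17)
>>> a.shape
(17, 17)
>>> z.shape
(2, 11)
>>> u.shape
(17, 17)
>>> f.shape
(29, 29)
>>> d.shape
(17, 2)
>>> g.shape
(29, 7)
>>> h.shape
(29, 29)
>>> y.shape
(2, 29)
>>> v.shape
(29, 7)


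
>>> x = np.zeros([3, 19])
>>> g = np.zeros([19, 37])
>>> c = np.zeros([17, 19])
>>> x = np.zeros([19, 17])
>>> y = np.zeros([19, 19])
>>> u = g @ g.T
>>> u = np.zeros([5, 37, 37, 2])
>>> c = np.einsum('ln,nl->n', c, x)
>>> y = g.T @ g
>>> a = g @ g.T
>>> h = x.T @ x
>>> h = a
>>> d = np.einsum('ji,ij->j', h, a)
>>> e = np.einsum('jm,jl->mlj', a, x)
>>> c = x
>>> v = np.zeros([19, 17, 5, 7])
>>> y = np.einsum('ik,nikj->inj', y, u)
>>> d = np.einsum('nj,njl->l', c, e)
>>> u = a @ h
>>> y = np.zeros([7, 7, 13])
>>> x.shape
(19, 17)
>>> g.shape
(19, 37)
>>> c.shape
(19, 17)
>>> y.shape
(7, 7, 13)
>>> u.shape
(19, 19)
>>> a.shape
(19, 19)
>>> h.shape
(19, 19)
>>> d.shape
(19,)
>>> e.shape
(19, 17, 19)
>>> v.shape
(19, 17, 5, 7)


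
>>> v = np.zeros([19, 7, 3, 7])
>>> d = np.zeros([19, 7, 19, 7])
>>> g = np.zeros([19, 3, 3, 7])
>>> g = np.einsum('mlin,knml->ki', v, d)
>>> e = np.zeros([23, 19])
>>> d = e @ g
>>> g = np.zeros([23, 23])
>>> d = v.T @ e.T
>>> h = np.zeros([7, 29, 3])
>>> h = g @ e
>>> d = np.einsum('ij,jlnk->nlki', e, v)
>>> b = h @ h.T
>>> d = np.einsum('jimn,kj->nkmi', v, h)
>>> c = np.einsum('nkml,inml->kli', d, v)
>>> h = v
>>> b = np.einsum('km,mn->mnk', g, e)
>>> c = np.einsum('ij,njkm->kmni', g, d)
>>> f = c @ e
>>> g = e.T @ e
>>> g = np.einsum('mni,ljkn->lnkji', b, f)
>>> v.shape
(19, 7, 3, 7)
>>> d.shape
(7, 23, 3, 7)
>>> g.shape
(3, 19, 7, 7, 23)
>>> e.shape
(23, 19)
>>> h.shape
(19, 7, 3, 7)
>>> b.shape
(23, 19, 23)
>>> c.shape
(3, 7, 7, 23)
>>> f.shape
(3, 7, 7, 19)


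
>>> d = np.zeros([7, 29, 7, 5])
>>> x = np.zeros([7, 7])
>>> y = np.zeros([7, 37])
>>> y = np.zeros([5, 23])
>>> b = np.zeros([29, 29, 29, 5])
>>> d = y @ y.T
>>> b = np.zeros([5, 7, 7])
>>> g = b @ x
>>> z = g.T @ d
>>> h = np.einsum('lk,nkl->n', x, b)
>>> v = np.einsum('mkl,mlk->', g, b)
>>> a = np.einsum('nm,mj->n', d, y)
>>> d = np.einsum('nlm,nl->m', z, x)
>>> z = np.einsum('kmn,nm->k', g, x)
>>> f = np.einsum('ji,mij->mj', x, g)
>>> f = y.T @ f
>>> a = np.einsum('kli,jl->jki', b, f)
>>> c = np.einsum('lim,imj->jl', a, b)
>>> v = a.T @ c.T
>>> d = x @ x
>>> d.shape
(7, 7)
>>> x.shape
(7, 7)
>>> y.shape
(5, 23)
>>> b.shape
(5, 7, 7)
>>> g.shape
(5, 7, 7)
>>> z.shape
(5,)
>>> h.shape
(5,)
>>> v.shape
(7, 5, 7)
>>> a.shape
(23, 5, 7)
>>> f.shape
(23, 7)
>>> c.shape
(7, 23)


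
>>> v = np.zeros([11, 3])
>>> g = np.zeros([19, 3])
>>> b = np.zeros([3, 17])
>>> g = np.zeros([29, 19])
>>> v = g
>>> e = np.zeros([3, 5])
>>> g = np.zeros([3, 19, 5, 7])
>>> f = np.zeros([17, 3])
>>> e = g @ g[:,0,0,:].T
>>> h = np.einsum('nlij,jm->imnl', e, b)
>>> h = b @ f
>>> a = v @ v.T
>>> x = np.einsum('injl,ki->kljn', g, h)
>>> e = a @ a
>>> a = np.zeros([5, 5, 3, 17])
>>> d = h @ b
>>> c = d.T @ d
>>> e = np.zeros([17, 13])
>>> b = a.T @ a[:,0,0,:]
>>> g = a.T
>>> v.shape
(29, 19)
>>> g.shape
(17, 3, 5, 5)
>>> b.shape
(17, 3, 5, 17)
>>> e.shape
(17, 13)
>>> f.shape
(17, 3)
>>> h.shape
(3, 3)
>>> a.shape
(5, 5, 3, 17)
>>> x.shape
(3, 7, 5, 19)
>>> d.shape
(3, 17)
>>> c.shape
(17, 17)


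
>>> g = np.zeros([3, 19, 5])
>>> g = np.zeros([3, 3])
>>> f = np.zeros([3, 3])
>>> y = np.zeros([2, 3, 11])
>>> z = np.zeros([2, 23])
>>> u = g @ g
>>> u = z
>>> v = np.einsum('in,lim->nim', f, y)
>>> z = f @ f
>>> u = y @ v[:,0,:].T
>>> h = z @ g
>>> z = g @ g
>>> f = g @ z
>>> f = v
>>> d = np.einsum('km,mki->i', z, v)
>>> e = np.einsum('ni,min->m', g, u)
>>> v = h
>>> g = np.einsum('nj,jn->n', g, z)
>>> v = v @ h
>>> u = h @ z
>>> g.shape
(3,)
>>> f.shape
(3, 3, 11)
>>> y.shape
(2, 3, 11)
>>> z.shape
(3, 3)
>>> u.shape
(3, 3)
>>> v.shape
(3, 3)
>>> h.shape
(3, 3)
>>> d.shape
(11,)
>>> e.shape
(2,)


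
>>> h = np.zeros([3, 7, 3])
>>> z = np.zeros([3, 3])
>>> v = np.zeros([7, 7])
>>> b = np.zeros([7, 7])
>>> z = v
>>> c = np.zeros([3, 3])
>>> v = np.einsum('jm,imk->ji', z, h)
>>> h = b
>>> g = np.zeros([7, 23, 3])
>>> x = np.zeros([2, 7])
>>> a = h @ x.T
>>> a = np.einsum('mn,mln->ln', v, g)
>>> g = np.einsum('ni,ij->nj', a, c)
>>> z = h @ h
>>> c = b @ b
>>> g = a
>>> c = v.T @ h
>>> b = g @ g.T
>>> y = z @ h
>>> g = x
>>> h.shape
(7, 7)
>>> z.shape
(7, 7)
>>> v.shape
(7, 3)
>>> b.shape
(23, 23)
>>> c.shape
(3, 7)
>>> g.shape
(2, 7)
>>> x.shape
(2, 7)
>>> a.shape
(23, 3)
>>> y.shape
(7, 7)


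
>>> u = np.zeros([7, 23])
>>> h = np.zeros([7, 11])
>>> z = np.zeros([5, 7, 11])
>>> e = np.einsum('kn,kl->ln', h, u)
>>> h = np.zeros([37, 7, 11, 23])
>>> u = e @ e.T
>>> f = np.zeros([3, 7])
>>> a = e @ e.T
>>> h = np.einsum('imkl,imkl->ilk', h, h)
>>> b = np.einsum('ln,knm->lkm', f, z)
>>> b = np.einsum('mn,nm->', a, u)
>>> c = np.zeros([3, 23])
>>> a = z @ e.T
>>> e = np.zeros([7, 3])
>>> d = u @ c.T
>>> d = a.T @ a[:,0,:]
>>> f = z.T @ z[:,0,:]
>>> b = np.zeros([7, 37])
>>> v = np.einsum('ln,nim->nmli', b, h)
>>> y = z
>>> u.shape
(23, 23)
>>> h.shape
(37, 23, 11)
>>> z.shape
(5, 7, 11)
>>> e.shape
(7, 3)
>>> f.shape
(11, 7, 11)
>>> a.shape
(5, 7, 23)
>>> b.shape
(7, 37)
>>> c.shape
(3, 23)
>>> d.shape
(23, 7, 23)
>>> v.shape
(37, 11, 7, 23)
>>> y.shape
(5, 7, 11)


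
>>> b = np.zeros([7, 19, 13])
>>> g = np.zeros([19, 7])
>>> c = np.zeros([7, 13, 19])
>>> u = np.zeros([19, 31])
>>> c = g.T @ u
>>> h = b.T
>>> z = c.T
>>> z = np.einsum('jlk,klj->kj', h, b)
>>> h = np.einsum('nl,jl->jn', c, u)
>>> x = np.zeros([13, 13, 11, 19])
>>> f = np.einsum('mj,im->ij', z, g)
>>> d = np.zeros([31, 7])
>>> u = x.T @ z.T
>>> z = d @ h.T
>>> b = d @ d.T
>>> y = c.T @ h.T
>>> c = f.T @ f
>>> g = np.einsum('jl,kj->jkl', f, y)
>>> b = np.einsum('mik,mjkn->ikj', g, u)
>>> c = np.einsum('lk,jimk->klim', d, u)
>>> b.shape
(31, 13, 11)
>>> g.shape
(19, 31, 13)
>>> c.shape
(7, 31, 11, 13)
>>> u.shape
(19, 11, 13, 7)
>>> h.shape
(19, 7)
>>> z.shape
(31, 19)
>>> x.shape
(13, 13, 11, 19)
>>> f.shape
(19, 13)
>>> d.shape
(31, 7)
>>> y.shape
(31, 19)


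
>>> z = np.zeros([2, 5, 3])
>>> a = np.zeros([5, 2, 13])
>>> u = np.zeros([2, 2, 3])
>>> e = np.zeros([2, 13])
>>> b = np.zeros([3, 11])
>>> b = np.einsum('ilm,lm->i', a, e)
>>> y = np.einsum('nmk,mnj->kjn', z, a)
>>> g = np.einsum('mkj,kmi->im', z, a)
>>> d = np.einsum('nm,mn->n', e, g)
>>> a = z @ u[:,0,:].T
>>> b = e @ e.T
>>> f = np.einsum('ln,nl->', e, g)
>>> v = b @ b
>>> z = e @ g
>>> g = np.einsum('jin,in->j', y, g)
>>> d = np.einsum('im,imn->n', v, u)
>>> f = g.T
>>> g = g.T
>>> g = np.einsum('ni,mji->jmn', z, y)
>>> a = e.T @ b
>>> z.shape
(2, 2)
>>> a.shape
(13, 2)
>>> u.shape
(2, 2, 3)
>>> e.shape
(2, 13)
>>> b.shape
(2, 2)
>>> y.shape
(3, 13, 2)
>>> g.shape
(13, 3, 2)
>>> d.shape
(3,)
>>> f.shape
(3,)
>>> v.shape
(2, 2)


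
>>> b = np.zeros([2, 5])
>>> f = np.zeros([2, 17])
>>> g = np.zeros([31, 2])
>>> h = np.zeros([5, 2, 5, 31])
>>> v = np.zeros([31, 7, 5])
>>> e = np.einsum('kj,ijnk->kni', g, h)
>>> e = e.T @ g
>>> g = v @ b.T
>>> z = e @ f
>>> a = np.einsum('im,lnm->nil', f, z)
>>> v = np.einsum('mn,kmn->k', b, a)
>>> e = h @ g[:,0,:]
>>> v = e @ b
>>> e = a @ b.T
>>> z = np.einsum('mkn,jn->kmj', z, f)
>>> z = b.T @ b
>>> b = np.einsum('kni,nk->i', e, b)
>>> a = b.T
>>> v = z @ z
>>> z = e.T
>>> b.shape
(2,)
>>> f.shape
(2, 17)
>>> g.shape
(31, 7, 2)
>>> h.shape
(5, 2, 5, 31)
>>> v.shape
(5, 5)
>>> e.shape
(5, 2, 2)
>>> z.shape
(2, 2, 5)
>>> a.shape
(2,)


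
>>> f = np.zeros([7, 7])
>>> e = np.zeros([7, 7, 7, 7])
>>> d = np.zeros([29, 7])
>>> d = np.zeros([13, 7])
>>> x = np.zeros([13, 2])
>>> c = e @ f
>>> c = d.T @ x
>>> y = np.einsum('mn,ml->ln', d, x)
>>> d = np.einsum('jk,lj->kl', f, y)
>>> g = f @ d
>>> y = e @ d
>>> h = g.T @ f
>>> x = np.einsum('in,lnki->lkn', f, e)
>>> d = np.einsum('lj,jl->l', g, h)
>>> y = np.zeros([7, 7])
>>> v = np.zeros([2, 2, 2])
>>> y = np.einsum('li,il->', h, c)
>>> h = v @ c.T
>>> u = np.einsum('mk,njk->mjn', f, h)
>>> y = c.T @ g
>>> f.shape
(7, 7)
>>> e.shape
(7, 7, 7, 7)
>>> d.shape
(7,)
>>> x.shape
(7, 7, 7)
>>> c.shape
(7, 2)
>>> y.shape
(2, 2)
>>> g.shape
(7, 2)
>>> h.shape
(2, 2, 7)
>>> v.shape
(2, 2, 2)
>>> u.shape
(7, 2, 2)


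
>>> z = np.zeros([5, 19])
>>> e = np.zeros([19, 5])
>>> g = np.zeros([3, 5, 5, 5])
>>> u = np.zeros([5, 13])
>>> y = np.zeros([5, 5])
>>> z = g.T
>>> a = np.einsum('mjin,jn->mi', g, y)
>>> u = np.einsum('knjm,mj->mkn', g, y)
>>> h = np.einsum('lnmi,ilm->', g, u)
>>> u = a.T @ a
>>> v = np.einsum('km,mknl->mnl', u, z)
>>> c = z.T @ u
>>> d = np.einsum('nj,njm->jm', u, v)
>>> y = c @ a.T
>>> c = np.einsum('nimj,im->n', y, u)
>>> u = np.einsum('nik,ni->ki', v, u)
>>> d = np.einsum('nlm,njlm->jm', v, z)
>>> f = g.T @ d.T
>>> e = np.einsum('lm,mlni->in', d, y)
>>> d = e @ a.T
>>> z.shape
(5, 5, 5, 3)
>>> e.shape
(3, 5)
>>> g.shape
(3, 5, 5, 5)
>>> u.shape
(3, 5)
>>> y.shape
(3, 5, 5, 3)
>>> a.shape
(3, 5)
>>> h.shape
()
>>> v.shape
(5, 5, 3)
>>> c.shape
(3,)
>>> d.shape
(3, 3)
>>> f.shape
(5, 5, 5, 5)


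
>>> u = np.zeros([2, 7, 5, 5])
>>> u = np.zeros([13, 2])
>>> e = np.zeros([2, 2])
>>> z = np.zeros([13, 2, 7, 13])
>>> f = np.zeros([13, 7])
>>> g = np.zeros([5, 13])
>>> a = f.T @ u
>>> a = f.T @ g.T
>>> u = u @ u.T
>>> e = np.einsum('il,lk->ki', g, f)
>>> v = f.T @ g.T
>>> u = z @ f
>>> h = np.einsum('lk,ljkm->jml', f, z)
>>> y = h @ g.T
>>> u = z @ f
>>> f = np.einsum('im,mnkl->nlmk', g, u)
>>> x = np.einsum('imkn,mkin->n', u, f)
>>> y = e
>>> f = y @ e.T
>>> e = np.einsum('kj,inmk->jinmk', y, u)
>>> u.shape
(13, 2, 7, 7)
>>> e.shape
(5, 13, 2, 7, 7)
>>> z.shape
(13, 2, 7, 13)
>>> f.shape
(7, 7)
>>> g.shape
(5, 13)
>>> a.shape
(7, 5)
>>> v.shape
(7, 5)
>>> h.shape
(2, 13, 13)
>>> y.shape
(7, 5)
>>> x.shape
(7,)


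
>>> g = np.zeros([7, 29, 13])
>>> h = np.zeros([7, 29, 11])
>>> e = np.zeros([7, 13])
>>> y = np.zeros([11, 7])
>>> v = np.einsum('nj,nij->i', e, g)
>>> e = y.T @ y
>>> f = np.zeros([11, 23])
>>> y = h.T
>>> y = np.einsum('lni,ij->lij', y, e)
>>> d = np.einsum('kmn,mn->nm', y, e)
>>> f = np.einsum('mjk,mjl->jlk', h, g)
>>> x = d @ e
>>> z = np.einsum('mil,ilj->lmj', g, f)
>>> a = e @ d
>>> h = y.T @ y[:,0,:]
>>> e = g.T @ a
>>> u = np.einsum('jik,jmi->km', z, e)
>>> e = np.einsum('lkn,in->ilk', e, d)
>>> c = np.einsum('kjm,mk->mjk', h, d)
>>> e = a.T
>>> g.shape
(7, 29, 13)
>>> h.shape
(7, 7, 7)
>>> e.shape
(7, 7)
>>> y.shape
(11, 7, 7)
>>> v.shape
(29,)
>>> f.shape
(29, 13, 11)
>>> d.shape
(7, 7)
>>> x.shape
(7, 7)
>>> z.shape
(13, 7, 11)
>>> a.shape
(7, 7)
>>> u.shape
(11, 29)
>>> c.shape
(7, 7, 7)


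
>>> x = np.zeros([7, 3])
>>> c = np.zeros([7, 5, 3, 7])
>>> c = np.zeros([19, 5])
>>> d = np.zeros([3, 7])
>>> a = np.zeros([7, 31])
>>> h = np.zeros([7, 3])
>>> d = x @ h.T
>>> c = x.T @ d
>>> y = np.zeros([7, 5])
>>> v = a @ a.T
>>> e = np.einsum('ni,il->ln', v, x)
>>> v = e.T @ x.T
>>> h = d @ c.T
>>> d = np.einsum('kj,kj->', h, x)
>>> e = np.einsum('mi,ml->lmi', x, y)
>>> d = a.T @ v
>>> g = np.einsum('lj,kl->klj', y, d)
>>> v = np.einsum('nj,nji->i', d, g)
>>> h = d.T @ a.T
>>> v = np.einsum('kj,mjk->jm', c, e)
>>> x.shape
(7, 3)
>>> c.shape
(3, 7)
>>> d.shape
(31, 7)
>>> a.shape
(7, 31)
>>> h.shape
(7, 7)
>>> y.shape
(7, 5)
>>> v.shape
(7, 5)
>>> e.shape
(5, 7, 3)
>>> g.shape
(31, 7, 5)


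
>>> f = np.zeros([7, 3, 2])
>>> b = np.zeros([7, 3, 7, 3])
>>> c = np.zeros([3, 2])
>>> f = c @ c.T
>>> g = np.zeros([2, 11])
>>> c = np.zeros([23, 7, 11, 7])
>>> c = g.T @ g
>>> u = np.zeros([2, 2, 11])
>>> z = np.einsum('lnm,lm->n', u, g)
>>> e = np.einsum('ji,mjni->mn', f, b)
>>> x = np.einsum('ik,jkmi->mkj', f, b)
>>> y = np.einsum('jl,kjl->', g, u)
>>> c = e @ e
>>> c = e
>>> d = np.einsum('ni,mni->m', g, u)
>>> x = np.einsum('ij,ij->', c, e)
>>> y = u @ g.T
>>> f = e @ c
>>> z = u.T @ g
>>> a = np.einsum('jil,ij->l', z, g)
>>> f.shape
(7, 7)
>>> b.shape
(7, 3, 7, 3)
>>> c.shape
(7, 7)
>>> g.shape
(2, 11)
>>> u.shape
(2, 2, 11)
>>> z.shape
(11, 2, 11)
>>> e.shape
(7, 7)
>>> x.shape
()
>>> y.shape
(2, 2, 2)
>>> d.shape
(2,)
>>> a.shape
(11,)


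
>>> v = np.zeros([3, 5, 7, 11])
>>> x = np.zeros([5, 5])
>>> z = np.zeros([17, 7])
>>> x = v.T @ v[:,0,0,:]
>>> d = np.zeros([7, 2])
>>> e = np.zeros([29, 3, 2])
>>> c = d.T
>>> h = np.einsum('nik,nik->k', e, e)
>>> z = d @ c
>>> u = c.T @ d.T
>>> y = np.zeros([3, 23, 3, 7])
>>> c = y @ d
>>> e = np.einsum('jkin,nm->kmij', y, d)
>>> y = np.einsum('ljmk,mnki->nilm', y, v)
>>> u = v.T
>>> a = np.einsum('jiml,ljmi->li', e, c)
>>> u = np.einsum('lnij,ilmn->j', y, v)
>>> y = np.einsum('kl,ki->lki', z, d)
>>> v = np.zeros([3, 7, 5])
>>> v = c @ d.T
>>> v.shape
(3, 23, 3, 7)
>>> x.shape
(11, 7, 5, 11)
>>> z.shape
(7, 7)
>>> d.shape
(7, 2)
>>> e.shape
(23, 2, 3, 3)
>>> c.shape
(3, 23, 3, 2)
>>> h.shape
(2,)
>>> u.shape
(3,)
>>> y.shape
(7, 7, 2)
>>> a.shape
(3, 2)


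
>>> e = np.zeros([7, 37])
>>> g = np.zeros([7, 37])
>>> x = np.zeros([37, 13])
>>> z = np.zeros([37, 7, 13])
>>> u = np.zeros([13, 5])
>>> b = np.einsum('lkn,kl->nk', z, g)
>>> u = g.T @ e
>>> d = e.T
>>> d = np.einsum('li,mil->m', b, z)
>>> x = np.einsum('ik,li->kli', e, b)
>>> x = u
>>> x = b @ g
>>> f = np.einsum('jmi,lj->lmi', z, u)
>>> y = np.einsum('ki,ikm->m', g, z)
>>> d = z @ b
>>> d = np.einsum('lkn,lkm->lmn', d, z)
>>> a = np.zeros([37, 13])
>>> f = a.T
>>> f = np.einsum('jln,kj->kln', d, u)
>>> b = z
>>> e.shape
(7, 37)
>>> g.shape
(7, 37)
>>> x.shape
(13, 37)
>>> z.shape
(37, 7, 13)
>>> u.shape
(37, 37)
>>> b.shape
(37, 7, 13)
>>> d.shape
(37, 13, 7)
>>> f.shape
(37, 13, 7)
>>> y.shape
(13,)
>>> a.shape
(37, 13)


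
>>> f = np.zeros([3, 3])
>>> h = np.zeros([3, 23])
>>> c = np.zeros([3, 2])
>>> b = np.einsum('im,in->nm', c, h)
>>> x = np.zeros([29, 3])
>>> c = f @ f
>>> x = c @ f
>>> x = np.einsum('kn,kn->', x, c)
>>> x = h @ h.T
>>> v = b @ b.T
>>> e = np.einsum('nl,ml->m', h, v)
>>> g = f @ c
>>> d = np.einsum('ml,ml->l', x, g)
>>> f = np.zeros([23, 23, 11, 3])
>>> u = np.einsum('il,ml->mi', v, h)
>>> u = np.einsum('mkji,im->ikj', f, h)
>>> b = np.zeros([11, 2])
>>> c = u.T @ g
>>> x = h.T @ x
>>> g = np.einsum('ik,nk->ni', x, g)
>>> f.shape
(23, 23, 11, 3)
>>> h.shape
(3, 23)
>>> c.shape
(11, 23, 3)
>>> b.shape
(11, 2)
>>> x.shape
(23, 3)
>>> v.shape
(23, 23)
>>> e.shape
(23,)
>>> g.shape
(3, 23)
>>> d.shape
(3,)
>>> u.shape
(3, 23, 11)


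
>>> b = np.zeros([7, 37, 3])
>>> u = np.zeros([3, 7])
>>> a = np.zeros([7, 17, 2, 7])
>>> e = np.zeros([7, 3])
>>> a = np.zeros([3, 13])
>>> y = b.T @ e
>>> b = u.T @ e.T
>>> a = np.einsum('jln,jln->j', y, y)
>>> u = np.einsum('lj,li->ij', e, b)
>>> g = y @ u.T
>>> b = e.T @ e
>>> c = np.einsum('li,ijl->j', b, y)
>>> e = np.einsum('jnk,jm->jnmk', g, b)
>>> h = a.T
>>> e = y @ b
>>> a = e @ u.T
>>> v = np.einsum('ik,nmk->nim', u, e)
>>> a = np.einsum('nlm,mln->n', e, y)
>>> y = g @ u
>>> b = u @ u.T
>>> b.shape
(7, 7)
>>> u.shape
(7, 3)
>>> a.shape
(3,)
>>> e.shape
(3, 37, 3)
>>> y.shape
(3, 37, 3)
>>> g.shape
(3, 37, 7)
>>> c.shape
(37,)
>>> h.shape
(3,)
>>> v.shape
(3, 7, 37)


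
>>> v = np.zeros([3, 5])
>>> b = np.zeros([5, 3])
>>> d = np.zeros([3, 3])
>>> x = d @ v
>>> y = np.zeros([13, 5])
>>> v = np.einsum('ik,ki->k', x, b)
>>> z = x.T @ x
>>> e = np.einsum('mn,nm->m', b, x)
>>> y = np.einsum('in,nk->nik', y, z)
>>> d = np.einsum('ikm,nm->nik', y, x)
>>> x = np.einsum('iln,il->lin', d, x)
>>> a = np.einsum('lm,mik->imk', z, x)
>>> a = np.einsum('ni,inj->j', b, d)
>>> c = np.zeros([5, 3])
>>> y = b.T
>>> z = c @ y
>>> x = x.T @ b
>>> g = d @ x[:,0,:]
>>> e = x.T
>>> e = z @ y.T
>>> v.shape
(5,)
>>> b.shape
(5, 3)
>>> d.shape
(3, 5, 13)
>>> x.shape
(13, 3, 3)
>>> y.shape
(3, 5)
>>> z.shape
(5, 5)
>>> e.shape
(5, 3)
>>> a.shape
(13,)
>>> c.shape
(5, 3)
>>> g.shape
(3, 5, 3)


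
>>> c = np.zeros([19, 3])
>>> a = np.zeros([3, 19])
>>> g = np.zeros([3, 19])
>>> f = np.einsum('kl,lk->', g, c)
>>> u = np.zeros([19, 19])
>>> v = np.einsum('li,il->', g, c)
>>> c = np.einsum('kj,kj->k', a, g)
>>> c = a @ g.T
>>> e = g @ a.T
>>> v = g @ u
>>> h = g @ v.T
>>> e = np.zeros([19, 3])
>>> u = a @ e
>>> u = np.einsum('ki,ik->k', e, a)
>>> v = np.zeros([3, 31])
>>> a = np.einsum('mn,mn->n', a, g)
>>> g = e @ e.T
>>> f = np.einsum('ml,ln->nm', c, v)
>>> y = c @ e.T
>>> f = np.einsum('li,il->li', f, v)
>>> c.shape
(3, 3)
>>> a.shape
(19,)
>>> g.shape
(19, 19)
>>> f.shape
(31, 3)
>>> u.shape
(19,)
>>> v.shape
(3, 31)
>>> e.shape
(19, 3)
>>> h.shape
(3, 3)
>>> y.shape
(3, 19)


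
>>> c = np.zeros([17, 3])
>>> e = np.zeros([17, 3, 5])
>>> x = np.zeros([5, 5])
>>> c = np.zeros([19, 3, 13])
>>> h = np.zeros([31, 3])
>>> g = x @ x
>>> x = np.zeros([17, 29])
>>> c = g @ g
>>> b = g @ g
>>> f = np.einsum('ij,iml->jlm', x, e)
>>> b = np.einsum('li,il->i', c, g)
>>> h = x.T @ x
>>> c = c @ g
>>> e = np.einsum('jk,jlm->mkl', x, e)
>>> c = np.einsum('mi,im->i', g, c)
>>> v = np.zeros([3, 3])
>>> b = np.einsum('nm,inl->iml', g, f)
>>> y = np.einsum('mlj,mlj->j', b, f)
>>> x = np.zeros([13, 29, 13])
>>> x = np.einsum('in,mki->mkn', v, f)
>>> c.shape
(5,)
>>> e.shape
(5, 29, 3)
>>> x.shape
(29, 5, 3)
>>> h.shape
(29, 29)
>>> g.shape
(5, 5)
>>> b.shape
(29, 5, 3)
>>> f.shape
(29, 5, 3)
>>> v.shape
(3, 3)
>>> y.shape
(3,)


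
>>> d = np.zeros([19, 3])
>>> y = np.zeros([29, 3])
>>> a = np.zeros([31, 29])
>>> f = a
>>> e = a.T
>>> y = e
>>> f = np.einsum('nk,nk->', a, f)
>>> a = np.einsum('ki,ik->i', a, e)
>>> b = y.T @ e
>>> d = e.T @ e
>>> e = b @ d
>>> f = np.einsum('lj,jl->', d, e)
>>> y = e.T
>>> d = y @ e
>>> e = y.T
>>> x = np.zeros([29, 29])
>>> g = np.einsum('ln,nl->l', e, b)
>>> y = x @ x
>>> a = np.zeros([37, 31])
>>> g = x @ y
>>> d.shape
(31, 31)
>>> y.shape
(29, 29)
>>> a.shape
(37, 31)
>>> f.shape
()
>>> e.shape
(31, 31)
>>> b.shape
(31, 31)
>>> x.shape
(29, 29)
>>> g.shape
(29, 29)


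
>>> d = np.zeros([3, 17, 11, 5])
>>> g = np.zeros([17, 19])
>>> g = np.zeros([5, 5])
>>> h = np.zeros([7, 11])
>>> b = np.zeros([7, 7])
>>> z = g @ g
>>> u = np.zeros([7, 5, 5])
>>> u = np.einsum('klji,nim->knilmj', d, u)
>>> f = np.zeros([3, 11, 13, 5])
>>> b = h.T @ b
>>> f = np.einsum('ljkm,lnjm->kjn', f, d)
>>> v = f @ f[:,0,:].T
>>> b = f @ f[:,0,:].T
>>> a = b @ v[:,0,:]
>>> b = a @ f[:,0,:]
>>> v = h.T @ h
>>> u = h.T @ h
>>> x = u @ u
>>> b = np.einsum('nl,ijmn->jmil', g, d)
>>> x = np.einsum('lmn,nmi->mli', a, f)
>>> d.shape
(3, 17, 11, 5)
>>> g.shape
(5, 5)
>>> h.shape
(7, 11)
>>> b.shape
(17, 11, 3, 5)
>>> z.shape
(5, 5)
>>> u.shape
(11, 11)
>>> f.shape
(13, 11, 17)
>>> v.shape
(11, 11)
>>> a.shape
(13, 11, 13)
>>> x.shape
(11, 13, 17)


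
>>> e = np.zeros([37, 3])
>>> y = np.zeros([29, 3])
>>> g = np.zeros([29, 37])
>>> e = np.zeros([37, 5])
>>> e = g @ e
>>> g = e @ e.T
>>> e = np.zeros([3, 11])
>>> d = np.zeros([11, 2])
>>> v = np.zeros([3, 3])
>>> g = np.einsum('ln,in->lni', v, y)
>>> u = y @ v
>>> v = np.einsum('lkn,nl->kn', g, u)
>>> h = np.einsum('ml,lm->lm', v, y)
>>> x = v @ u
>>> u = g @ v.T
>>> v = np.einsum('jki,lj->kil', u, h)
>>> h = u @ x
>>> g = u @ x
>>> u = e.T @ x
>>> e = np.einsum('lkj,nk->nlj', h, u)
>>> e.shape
(11, 3, 3)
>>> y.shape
(29, 3)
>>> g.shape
(3, 3, 3)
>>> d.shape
(11, 2)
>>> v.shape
(3, 3, 29)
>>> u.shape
(11, 3)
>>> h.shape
(3, 3, 3)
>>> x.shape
(3, 3)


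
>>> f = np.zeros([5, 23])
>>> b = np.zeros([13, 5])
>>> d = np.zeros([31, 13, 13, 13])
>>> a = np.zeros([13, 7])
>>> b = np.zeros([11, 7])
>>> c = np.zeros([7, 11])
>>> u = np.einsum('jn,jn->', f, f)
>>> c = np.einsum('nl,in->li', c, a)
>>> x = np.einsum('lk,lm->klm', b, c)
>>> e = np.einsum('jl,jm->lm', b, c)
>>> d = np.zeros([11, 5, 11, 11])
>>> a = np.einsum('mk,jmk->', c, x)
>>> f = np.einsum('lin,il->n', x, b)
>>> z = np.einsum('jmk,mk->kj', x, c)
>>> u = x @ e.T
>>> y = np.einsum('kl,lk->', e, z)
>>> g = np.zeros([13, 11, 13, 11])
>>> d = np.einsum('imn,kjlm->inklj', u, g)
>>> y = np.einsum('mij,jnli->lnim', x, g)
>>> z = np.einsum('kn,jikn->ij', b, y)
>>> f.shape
(13,)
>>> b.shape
(11, 7)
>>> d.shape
(7, 7, 13, 13, 11)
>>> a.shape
()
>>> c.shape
(11, 13)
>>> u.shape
(7, 11, 7)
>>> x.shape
(7, 11, 13)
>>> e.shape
(7, 13)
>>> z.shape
(11, 13)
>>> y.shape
(13, 11, 11, 7)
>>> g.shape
(13, 11, 13, 11)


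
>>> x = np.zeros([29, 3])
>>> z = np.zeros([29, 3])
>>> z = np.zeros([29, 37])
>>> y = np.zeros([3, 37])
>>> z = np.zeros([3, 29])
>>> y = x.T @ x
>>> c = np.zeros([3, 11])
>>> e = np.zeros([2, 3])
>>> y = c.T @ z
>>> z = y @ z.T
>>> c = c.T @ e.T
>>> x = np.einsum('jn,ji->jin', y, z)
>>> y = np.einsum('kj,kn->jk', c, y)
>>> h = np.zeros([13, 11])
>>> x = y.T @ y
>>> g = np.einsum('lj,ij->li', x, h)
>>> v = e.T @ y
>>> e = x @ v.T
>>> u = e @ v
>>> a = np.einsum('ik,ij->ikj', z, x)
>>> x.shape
(11, 11)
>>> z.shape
(11, 3)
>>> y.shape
(2, 11)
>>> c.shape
(11, 2)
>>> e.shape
(11, 3)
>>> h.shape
(13, 11)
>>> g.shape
(11, 13)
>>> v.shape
(3, 11)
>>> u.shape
(11, 11)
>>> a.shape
(11, 3, 11)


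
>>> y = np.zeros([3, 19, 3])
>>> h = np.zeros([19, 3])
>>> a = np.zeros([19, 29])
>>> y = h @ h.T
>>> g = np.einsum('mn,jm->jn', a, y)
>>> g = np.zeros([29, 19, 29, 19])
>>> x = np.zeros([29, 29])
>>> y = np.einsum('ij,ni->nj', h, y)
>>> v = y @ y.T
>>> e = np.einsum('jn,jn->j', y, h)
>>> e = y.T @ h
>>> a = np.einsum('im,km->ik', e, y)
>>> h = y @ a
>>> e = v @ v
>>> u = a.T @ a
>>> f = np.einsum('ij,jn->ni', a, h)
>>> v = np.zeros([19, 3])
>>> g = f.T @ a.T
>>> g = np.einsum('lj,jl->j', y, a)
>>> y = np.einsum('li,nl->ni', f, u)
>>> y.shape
(19, 3)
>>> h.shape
(19, 19)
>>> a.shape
(3, 19)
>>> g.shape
(3,)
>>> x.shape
(29, 29)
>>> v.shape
(19, 3)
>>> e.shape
(19, 19)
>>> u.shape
(19, 19)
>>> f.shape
(19, 3)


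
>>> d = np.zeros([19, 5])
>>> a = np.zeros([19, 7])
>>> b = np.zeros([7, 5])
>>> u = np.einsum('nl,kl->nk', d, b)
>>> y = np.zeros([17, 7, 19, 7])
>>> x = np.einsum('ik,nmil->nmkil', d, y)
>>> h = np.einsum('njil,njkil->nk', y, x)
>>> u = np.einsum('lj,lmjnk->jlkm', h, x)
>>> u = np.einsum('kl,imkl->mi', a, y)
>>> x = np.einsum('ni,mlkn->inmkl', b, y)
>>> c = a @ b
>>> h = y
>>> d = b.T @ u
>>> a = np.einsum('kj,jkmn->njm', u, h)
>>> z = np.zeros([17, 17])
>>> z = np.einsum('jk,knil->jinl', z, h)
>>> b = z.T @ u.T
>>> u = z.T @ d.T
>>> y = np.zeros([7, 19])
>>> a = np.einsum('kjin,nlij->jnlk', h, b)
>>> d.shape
(5, 17)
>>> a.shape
(7, 7, 7, 17)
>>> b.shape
(7, 7, 19, 7)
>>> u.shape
(7, 7, 19, 5)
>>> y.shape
(7, 19)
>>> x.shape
(5, 7, 17, 19, 7)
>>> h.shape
(17, 7, 19, 7)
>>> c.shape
(19, 5)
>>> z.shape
(17, 19, 7, 7)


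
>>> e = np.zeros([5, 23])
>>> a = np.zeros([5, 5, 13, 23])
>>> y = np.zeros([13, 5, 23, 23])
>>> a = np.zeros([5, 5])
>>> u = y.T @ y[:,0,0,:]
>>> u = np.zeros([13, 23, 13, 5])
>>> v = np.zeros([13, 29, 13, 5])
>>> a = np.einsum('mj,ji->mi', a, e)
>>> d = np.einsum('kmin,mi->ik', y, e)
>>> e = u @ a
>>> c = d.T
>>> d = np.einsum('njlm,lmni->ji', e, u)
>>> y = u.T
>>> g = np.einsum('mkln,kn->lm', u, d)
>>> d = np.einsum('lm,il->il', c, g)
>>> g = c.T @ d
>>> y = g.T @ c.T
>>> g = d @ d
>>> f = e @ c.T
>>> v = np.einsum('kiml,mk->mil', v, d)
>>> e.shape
(13, 23, 13, 23)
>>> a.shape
(5, 23)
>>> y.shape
(13, 13)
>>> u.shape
(13, 23, 13, 5)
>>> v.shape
(13, 29, 5)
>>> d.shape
(13, 13)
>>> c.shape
(13, 23)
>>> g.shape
(13, 13)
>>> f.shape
(13, 23, 13, 13)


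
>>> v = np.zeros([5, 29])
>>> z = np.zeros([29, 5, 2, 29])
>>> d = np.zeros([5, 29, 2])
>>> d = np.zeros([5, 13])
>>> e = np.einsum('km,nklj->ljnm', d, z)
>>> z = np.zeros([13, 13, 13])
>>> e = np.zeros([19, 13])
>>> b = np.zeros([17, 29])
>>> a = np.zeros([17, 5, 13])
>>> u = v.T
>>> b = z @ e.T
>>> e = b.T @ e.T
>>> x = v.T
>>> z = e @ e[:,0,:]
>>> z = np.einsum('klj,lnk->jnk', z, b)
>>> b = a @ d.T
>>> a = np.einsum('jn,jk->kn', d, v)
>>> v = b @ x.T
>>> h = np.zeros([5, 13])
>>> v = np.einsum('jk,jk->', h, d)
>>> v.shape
()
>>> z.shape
(19, 13, 19)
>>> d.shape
(5, 13)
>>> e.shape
(19, 13, 19)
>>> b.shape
(17, 5, 5)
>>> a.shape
(29, 13)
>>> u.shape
(29, 5)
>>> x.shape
(29, 5)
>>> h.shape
(5, 13)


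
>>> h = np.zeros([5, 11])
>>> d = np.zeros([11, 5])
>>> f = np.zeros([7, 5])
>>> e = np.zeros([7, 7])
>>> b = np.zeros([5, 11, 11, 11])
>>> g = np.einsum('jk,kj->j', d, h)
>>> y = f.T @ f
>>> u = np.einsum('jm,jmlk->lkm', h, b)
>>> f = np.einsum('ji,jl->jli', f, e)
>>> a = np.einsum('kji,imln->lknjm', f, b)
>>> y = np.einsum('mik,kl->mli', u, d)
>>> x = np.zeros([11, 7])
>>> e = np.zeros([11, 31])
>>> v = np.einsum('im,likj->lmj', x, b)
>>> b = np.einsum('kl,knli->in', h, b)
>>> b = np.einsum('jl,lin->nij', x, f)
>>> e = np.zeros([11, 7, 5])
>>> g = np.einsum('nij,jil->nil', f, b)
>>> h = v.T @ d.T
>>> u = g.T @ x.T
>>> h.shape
(11, 7, 11)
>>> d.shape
(11, 5)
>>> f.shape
(7, 7, 5)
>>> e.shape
(11, 7, 5)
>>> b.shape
(5, 7, 11)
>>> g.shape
(7, 7, 11)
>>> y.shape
(11, 5, 11)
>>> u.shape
(11, 7, 11)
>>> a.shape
(11, 7, 11, 7, 11)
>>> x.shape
(11, 7)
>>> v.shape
(5, 7, 11)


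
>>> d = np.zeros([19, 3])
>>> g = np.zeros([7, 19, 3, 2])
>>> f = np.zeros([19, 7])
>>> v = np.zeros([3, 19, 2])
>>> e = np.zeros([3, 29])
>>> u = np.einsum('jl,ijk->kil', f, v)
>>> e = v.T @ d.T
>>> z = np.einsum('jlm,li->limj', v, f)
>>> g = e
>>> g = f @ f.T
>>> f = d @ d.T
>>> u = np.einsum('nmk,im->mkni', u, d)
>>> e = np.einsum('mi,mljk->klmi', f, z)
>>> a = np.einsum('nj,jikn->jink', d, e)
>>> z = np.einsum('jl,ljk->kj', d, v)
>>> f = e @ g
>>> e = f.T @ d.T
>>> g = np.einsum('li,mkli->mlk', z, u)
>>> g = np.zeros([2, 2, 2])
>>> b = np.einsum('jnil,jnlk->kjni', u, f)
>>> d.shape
(19, 3)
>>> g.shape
(2, 2, 2)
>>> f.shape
(3, 7, 19, 19)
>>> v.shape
(3, 19, 2)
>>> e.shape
(19, 19, 7, 19)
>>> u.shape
(3, 7, 2, 19)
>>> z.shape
(2, 19)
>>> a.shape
(3, 7, 19, 19)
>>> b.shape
(19, 3, 7, 2)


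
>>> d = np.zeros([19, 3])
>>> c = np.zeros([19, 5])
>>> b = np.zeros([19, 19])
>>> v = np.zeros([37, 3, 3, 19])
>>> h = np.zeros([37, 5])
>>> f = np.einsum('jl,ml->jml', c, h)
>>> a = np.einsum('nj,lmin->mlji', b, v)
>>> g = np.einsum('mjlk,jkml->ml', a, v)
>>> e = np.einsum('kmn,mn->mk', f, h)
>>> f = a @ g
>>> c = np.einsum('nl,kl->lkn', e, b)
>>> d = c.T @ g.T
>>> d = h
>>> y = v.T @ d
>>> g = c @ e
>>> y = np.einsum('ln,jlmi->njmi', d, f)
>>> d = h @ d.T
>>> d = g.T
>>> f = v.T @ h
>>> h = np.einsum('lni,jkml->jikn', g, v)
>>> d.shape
(19, 19, 19)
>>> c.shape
(19, 19, 37)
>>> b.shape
(19, 19)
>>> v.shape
(37, 3, 3, 19)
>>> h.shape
(37, 19, 3, 19)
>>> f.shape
(19, 3, 3, 5)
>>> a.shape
(3, 37, 19, 3)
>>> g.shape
(19, 19, 19)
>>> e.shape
(37, 19)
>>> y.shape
(5, 3, 19, 19)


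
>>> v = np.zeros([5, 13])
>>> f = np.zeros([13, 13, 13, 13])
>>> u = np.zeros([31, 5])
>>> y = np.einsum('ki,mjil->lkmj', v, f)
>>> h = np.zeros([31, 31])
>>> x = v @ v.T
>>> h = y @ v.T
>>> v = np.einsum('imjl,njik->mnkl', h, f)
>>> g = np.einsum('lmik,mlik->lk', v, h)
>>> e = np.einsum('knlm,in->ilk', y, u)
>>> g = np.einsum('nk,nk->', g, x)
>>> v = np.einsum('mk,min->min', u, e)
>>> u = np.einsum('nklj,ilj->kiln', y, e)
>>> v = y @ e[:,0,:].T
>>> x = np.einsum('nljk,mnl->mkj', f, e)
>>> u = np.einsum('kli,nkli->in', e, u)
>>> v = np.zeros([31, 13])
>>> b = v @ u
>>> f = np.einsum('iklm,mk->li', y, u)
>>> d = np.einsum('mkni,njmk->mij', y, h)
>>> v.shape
(31, 13)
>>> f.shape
(13, 13)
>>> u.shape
(13, 5)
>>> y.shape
(13, 5, 13, 13)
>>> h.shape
(13, 5, 13, 5)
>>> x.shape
(31, 13, 13)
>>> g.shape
()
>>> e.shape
(31, 13, 13)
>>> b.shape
(31, 5)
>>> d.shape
(13, 13, 5)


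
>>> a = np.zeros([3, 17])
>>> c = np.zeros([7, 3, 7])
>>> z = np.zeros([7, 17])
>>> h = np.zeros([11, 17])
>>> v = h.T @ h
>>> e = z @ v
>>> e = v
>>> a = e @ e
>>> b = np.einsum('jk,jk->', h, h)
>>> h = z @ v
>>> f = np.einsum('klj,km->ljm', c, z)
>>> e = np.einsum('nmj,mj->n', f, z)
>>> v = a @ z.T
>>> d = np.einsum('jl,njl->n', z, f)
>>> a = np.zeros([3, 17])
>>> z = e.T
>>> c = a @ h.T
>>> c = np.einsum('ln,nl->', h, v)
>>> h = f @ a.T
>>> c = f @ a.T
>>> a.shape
(3, 17)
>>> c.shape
(3, 7, 3)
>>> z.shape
(3,)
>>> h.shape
(3, 7, 3)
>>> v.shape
(17, 7)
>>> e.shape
(3,)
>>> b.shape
()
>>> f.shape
(3, 7, 17)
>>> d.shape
(3,)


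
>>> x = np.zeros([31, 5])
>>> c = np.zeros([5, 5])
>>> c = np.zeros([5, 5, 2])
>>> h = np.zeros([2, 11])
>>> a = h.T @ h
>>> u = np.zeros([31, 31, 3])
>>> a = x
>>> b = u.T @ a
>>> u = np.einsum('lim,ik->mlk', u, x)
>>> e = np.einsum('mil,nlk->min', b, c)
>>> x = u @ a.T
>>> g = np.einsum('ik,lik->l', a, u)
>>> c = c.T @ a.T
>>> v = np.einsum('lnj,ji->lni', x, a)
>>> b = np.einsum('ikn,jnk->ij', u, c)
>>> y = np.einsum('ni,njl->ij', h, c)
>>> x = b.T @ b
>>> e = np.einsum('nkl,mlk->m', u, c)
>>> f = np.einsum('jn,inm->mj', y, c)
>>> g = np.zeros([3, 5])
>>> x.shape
(2, 2)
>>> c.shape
(2, 5, 31)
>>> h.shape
(2, 11)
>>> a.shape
(31, 5)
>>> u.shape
(3, 31, 5)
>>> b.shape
(3, 2)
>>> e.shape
(2,)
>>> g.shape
(3, 5)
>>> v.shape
(3, 31, 5)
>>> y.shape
(11, 5)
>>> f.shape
(31, 11)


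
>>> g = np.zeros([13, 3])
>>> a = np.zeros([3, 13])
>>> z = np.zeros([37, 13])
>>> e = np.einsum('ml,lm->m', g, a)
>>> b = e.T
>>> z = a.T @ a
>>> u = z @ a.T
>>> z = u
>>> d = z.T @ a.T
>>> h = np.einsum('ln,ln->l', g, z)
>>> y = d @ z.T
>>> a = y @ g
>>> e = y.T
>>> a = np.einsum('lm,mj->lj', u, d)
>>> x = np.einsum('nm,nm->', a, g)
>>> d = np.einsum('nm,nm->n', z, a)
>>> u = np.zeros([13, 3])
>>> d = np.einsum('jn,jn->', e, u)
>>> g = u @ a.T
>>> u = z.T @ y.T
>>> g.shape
(13, 13)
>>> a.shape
(13, 3)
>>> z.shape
(13, 3)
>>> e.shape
(13, 3)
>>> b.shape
(13,)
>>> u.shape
(3, 3)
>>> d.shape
()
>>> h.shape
(13,)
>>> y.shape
(3, 13)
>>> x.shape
()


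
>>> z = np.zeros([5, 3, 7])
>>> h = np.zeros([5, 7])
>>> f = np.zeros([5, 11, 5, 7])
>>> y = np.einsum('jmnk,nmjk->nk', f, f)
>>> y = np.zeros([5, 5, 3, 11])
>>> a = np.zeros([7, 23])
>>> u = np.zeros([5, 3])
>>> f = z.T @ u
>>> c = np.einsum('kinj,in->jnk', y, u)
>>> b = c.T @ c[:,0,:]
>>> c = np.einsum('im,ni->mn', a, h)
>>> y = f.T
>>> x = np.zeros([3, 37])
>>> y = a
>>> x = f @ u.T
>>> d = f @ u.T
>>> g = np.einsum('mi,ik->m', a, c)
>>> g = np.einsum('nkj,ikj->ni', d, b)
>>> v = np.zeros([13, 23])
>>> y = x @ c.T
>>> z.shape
(5, 3, 7)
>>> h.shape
(5, 7)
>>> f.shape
(7, 3, 3)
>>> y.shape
(7, 3, 23)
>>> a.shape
(7, 23)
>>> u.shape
(5, 3)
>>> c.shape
(23, 5)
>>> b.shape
(5, 3, 5)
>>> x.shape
(7, 3, 5)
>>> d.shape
(7, 3, 5)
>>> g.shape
(7, 5)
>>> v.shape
(13, 23)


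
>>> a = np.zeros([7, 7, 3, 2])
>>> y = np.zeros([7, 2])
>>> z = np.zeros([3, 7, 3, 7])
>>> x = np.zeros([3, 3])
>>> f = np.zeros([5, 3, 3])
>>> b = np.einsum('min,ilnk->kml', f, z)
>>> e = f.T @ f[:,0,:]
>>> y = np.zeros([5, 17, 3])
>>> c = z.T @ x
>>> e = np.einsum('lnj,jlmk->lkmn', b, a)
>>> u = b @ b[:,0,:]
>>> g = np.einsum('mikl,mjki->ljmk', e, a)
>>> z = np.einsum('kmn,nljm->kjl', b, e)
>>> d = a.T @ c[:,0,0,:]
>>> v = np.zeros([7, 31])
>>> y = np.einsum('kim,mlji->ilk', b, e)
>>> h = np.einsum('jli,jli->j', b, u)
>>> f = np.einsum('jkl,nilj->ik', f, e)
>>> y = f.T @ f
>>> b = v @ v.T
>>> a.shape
(7, 7, 3, 2)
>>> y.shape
(3, 3)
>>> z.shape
(7, 3, 2)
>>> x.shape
(3, 3)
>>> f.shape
(2, 3)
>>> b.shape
(7, 7)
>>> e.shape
(7, 2, 3, 5)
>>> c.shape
(7, 3, 7, 3)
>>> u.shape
(7, 5, 7)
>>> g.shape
(5, 7, 7, 3)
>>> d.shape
(2, 3, 7, 3)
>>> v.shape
(7, 31)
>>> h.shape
(7,)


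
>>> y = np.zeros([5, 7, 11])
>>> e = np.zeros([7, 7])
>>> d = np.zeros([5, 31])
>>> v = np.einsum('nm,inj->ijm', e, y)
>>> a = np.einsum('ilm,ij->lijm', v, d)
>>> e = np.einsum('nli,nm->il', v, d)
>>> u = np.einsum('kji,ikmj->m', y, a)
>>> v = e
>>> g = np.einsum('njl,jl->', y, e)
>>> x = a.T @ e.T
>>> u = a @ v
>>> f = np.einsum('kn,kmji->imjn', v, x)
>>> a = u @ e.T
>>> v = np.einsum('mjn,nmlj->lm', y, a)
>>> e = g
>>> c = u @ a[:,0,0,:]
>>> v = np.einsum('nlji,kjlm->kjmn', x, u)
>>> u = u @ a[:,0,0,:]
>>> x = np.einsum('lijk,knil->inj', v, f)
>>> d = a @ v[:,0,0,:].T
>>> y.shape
(5, 7, 11)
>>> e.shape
()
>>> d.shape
(11, 5, 31, 11)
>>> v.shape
(11, 5, 11, 7)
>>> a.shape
(11, 5, 31, 7)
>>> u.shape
(11, 5, 31, 7)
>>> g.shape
()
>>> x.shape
(5, 31, 11)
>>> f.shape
(7, 31, 5, 11)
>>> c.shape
(11, 5, 31, 7)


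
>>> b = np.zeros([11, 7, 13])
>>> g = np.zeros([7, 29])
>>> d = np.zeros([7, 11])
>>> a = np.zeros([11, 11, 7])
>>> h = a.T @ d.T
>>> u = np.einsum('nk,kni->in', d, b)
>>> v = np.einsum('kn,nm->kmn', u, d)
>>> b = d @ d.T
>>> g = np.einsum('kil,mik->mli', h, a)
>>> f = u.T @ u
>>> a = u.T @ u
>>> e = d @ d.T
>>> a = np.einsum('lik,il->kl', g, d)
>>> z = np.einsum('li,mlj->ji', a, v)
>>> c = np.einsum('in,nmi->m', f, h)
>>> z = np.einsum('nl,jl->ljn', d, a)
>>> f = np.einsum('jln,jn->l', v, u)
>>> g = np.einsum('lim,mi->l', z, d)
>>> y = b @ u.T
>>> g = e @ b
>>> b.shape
(7, 7)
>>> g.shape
(7, 7)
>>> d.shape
(7, 11)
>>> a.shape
(11, 11)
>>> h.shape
(7, 11, 7)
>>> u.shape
(13, 7)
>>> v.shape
(13, 11, 7)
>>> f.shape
(11,)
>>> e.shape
(7, 7)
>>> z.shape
(11, 11, 7)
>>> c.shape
(11,)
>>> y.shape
(7, 13)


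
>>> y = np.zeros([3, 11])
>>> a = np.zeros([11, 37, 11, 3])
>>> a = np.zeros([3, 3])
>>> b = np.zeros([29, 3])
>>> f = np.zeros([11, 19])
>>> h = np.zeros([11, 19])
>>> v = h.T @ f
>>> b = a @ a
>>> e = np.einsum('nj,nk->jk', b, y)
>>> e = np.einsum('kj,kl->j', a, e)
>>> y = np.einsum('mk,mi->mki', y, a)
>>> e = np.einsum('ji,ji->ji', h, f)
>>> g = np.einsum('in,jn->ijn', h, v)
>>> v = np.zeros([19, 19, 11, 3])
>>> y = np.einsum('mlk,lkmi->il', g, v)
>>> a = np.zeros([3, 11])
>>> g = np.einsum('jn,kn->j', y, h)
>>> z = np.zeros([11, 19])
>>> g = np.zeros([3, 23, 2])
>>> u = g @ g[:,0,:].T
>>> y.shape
(3, 19)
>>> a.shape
(3, 11)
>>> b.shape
(3, 3)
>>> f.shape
(11, 19)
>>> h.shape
(11, 19)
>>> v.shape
(19, 19, 11, 3)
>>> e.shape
(11, 19)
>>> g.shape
(3, 23, 2)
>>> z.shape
(11, 19)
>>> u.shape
(3, 23, 3)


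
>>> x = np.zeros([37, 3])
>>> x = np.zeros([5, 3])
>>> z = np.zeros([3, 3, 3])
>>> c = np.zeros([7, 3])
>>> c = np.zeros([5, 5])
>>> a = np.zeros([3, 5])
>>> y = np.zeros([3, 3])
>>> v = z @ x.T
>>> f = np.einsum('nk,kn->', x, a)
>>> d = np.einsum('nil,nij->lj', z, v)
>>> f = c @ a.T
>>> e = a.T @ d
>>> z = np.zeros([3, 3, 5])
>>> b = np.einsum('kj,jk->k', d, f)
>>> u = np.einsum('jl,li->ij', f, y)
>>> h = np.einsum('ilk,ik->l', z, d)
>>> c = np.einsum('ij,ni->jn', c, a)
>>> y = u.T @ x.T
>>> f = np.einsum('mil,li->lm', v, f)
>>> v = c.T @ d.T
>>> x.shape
(5, 3)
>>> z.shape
(3, 3, 5)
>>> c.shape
(5, 3)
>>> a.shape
(3, 5)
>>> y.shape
(5, 5)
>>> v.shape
(3, 3)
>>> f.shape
(5, 3)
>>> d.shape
(3, 5)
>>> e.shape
(5, 5)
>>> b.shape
(3,)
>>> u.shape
(3, 5)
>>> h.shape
(3,)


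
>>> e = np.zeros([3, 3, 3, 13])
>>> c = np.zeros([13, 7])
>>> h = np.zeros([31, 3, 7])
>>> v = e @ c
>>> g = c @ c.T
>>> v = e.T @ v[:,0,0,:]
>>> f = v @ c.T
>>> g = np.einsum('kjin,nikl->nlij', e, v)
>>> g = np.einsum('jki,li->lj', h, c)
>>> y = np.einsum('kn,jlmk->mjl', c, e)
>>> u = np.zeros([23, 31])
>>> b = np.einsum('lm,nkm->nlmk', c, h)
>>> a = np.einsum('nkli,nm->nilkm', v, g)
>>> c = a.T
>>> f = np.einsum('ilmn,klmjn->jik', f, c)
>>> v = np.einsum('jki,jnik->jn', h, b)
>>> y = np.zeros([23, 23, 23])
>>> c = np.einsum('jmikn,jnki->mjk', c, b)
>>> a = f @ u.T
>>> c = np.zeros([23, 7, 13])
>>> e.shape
(3, 3, 3, 13)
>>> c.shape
(23, 7, 13)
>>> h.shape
(31, 3, 7)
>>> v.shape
(31, 13)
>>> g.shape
(13, 31)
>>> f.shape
(7, 13, 31)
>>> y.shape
(23, 23, 23)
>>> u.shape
(23, 31)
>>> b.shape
(31, 13, 7, 3)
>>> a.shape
(7, 13, 23)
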